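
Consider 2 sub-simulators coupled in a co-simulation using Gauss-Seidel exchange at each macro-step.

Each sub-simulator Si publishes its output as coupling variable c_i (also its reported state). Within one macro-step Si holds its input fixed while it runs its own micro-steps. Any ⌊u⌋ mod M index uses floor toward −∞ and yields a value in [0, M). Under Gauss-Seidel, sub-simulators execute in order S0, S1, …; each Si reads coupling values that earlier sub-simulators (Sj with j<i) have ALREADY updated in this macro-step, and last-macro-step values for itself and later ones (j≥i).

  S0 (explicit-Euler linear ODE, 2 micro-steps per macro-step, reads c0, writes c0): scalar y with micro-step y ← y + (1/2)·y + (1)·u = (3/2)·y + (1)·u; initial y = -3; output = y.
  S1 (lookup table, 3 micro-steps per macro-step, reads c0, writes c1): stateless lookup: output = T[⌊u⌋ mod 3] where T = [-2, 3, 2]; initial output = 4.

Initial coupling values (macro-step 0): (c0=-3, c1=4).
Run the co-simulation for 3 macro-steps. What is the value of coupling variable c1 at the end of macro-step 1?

macro 1: S0 reads c0=-3 → after 2×micro: -57/4; S1 reads c0=-57/4 → after 3×micro: -2 ⇒ (c0=-57/4, c1=-2)
macro 2: S0 reads c0=-57/4 → after 2×micro: -1083/16; S1 reads c0=-1083/16 → after 3×micro: 3 ⇒ (c0=-1083/16, c1=3)
macro 3: S0 reads c0=-1083/16 → after 2×micro: -20577/64; S1 reads c0=-20577/64 → after 3×micro: 2 ⇒ (c0=-20577/64, c1=2)

c1 at macro-step 1 = -2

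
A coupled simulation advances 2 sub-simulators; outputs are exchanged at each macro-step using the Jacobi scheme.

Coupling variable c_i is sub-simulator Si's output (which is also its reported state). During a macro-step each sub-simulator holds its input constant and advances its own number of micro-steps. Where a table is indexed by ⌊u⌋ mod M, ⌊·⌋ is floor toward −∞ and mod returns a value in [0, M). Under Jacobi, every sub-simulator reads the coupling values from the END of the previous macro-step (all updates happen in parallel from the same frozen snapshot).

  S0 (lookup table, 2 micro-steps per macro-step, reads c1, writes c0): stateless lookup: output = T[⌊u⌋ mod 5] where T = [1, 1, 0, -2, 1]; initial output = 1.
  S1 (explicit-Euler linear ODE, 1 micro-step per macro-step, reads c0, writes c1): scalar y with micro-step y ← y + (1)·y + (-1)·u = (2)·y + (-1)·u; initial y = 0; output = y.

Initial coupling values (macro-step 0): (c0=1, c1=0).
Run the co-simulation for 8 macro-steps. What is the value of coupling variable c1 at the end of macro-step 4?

macro 1: S0 reads c1=0 → after 2×micro: 1; S1 reads c0=1 → after 1×micro: -1 ⇒ (c0=1, c1=-1)
macro 2: S0 reads c1=-1 → after 2×micro: 1; S1 reads c0=1 → after 1×micro: -3 ⇒ (c0=1, c1=-3)
macro 3: S0 reads c1=-3 → after 2×micro: 0; S1 reads c0=1 → after 1×micro: -7 ⇒ (c0=0, c1=-7)
macro 4: S0 reads c1=-7 → after 2×micro: -2; S1 reads c0=0 → after 1×micro: -14 ⇒ (c0=-2, c1=-14)
macro 5: S0 reads c1=-14 → after 2×micro: 1; S1 reads c0=-2 → after 1×micro: -26 ⇒ (c0=1, c1=-26)
macro 6: S0 reads c1=-26 → after 2×micro: 1; S1 reads c0=1 → after 1×micro: -53 ⇒ (c0=1, c1=-53)
macro 7: S0 reads c1=-53 → after 2×micro: 0; S1 reads c0=1 → after 1×micro: -107 ⇒ (c0=0, c1=-107)
macro 8: S0 reads c1=-107 → after 2×micro: -2; S1 reads c0=0 → after 1×micro: -214 ⇒ (c0=-2, c1=-214)

c1 at macro-step 4 = -14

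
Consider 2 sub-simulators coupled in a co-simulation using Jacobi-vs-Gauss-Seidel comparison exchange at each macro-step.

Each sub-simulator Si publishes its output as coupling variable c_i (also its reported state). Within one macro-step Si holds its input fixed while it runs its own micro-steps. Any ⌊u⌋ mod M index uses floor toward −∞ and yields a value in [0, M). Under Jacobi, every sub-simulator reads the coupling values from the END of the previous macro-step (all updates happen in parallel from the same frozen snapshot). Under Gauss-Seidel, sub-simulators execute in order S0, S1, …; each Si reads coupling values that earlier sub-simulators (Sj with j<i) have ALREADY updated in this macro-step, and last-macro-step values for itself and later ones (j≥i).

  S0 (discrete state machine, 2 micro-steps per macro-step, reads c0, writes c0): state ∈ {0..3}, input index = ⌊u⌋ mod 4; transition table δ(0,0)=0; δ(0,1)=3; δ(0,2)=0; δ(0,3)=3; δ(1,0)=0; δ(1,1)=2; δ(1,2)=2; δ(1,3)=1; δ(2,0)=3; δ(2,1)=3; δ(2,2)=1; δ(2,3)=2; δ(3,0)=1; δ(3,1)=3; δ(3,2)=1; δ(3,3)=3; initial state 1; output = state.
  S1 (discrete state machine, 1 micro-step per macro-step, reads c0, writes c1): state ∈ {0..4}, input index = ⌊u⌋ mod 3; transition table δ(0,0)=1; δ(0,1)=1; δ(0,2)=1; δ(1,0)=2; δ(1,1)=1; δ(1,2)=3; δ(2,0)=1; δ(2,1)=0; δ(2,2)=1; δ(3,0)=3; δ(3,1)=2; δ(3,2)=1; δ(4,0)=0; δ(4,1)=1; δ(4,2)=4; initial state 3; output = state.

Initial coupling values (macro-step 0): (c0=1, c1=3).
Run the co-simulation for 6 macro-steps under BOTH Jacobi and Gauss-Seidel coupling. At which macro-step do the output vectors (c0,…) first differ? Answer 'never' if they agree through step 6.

first divergence at macro-step: 1

[Jacobi] macro 1: S0 reads c0=1 → after 2×micro: 3; S1 reads c0=1 → after 1×micro: 2 ⇒ (c0=3, c1=2)
[Jacobi] macro 2: S0 reads c0=3 → after 2×micro: 3; S1 reads c0=3 → after 1×micro: 1 ⇒ (c0=3, c1=1)
[Jacobi] macro 3: S0 reads c0=3 → after 2×micro: 3; S1 reads c0=3 → after 1×micro: 2 ⇒ (c0=3, c1=2)
[Jacobi] macro 4: S0 reads c0=3 → after 2×micro: 3; S1 reads c0=3 → after 1×micro: 1 ⇒ (c0=3, c1=1)
[Jacobi] macro 5: S0 reads c0=3 → after 2×micro: 3; S1 reads c0=3 → after 1×micro: 2 ⇒ (c0=3, c1=2)
[Jacobi] macro 6: S0 reads c0=3 → after 2×micro: 3; S1 reads c0=3 → after 1×micro: 1 ⇒ (c0=3, c1=1)
[Gauss-Seidel] macro 1: S0 reads c0=1 → after 2×micro: 3; S1 reads c0=3 → after 1×micro: 3 ⇒ (c0=3, c1=3)
[Gauss-Seidel] macro 2: S0 reads c0=3 → after 2×micro: 3; S1 reads c0=3 → after 1×micro: 3 ⇒ (c0=3, c1=3)
[Gauss-Seidel] macro 3: S0 reads c0=3 → after 2×micro: 3; S1 reads c0=3 → after 1×micro: 3 ⇒ (c0=3, c1=3)
[Gauss-Seidel] macro 4: S0 reads c0=3 → after 2×micro: 3; S1 reads c0=3 → after 1×micro: 3 ⇒ (c0=3, c1=3)
[Gauss-Seidel] macro 5: S0 reads c0=3 → after 2×micro: 3; S1 reads c0=3 → after 1×micro: 3 ⇒ (c0=3, c1=3)
[Gauss-Seidel] macro 6: S0 reads c0=3 → after 2×micro: 3; S1 reads c0=3 → after 1×micro: 3 ⇒ (c0=3, c1=3)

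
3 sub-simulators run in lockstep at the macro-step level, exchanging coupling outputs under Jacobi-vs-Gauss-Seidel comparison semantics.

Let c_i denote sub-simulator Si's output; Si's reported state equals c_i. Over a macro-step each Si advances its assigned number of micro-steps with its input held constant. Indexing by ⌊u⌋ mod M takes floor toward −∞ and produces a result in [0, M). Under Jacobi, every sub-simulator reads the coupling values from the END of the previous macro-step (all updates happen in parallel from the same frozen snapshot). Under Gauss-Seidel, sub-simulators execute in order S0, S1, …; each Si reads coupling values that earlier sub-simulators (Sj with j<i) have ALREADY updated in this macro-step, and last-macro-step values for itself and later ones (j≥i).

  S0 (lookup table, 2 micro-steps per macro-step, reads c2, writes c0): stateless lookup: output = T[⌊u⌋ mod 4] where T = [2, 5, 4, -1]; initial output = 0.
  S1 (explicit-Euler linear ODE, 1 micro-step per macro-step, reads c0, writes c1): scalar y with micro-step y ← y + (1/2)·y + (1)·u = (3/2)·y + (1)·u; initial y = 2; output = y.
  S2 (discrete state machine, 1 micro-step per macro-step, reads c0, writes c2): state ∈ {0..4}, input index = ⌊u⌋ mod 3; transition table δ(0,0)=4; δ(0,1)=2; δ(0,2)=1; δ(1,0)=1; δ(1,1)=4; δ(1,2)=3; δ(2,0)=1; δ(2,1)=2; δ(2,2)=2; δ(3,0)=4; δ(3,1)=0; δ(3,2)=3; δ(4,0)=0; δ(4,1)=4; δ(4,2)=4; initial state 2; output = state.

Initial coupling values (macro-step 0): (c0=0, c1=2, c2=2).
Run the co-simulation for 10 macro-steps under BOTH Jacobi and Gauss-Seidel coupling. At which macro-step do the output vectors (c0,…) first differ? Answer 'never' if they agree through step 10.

[Jacobi] macro 1: S0 reads c2=2 → after 2×micro: 4; S1 reads c0=0 → after 1×micro: 3; S2 reads c0=0 → after 1×micro: 1 ⇒ (c0=4, c1=3, c2=1)
[Jacobi] macro 2: S0 reads c2=1 → after 2×micro: 5; S1 reads c0=4 → after 1×micro: 17/2; S2 reads c0=4 → after 1×micro: 4 ⇒ (c0=5, c1=17/2, c2=4)
[Jacobi] macro 3: S0 reads c2=4 → after 2×micro: 2; S1 reads c0=5 → after 1×micro: 71/4; S2 reads c0=5 → after 1×micro: 4 ⇒ (c0=2, c1=71/4, c2=4)
[Jacobi] macro 4: S0 reads c2=4 → after 2×micro: 2; S1 reads c0=2 → after 1×micro: 229/8; S2 reads c0=2 → after 1×micro: 4 ⇒ (c0=2, c1=229/8, c2=4)
[Jacobi] macro 5: S0 reads c2=4 → after 2×micro: 2; S1 reads c0=2 → after 1×micro: 719/16; S2 reads c0=2 → after 1×micro: 4 ⇒ (c0=2, c1=719/16, c2=4)
[Jacobi] macro 6: S0 reads c2=4 → after 2×micro: 2; S1 reads c0=2 → after 1×micro: 2221/32; S2 reads c0=2 → after 1×micro: 4 ⇒ (c0=2, c1=2221/32, c2=4)
[Jacobi] macro 7: S0 reads c2=4 → after 2×micro: 2; S1 reads c0=2 → after 1×micro: 6791/64; S2 reads c0=2 → after 1×micro: 4 ⇒ (c0=2, c1=6791/64, c2=4)
[Jacobi] macro 8: S0 reads c2=4 → after 2×micro: 2; S1 reads c0=2 → after 1×micro: 20629/128; S2 reads c0=2 → after 1×micro: 4 ⇒ (c0=2, c1=20629/128, c2=4)
[Jacobi] macro 9: S0 reads c2=4 → after 2×micro: 2; S1 reads c0=2 → after 1×micro: 62399/256; S2 reads c0=2 → after 1×micro: 4 ⇒ (c0=2, c1=62399/256, c2=4)
[Jacobi] macro 10: S0 reads c2=4 → after 2×micro: 2; S1 reads c0=2 → after 1×micro: 188221/512; S2 reads c0=2 → after 1×micro: 4 ⇒ (c0=2, c1=188221/512, c2=4)
[Gauss-Seidel] macro 1: S0 reads c2=2 → after 2×micro: 4; S1 reads c0=4 → after 1×micro: 7; S2 reads c0=4 → after 1×micro: 2 ⇒ (c0=4, c1=7, c2=2)
[Gauss-Seidel] macro 2: S0 reads c2=2 → after 2×micro: 4; S1 reads c0=4 → after 1×micro: 29/2; S2 reads c0=4 → after 1×micro: 2 ⇒ (c0=4, c1=29/2, c2=2)
[Gauss-Seidel] macro 3: S0 reads c2=2 → after 2×micro: 4; S1 reads c0=4 → after 1×micro: 103/4; S2 reads c0=4 → after 1×micro: 2 ⇒ (c0=4, c1=103/4, c2=2)
[Gauss-Seidel] macro 4: S0 reads c2=2 → after 2×micro: 4; S1 reads c0=4 → after 1×micro: 341/8; S2 reads c0=4 → after 1×micro: 2 ⇒ (c0=4, c1=341/8, c2=2)
[Gauss-Seidel] macro 5: S0 reads c2=2 → after 2×micro: 4; S1 reads c0=4 → after 1×micro: 1087/16; S2 reads c0=4 → after 1×micro: 2 ⇒ (c0=4, c1=1087/16, c2=2)
[Gauss-Seidel] macro 6: S0 reads c2=2 → after 2×micro: 4; S1 reads c0=4 → after 1×micro: 3389/32; S2 reads c0=4 → after 1×micro: 2 ⇒ (c0=4, c1=3389/32, c2=2)
[Gauss-Seidel] macro 7: S0 reads c2=2 → after 2×micro: 4; S1 reads c0=4 → after 1×micro: 10423/64; S2 reads c0=4 → after 1×micro: 2 ⇒ (c0=4, c1=10423/64, c2=2)
[Gauss-Seidel] macro 8: S0 reads c2=2 → after 2×micro: 4; S1 reads c0=4 → after 1×micro: 31781/128; S2 reads c0=4 → after 1×micro: 2 ⇒ (c0=4, c1=31781/128, c2=2)
[Gauss-Seidel] macro 9: S0 reads c2=2 → after 2×micro: 4; S1 reads c0=4 → after 1×micro: 96367/256; S2 reads c0=4 → after 1×micro: 2 ⇒ (c0=4, c1=96367/256, c2=2)
[Gauss-Seidel] macro 10: S0 reads c2=2 → after 2×micro: 4; S1 reads c0=4 → after 1×micro: 291149/512; S2 reads c0=4 → after 1×micro: 2 ⇒ (c0=4, c1=291149/512, c2=2)

first divergence at macro-step: 1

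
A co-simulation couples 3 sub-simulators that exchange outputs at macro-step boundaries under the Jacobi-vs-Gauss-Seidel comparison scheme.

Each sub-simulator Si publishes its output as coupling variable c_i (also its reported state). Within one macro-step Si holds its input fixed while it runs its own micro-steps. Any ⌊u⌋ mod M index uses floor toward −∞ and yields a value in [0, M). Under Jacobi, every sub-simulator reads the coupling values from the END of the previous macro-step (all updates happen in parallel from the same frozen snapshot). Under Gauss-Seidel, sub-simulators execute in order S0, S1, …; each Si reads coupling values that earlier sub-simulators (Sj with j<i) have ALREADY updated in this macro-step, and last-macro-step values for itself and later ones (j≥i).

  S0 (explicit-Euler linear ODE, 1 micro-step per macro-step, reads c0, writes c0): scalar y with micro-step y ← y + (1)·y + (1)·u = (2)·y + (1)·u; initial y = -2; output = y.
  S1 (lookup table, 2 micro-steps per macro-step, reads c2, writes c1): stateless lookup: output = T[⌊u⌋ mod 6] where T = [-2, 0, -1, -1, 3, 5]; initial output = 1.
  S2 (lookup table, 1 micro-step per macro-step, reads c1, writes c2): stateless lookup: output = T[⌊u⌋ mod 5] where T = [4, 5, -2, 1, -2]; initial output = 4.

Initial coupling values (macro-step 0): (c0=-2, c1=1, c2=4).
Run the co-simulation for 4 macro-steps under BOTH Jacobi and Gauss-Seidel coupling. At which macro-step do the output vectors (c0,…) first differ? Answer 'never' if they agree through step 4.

first divergence at macro-step: 1

[Jacobi] macro 1: S0 reads c0=-2 → after 1×micro: -6; S1 reads c2=4 → after 2×micro: 3; S2 reads c1=1 → after 1×micro: 5 ⇒ (c0=-6, c1=3, c2=5)
[Jacobi] macro 2: S0 reads c0=-6 → after 1×micro: -18; S1 reads c2=5 → after 2×micro: 5; S2 reads c1=3 → after 1×micro: 1 ⇒ (c0=-18, c1=5, c2=1)
[Jacobi] macro 3: S0 reads c0=-18 → after 1×micro: -54; S1 reads c2=1 → after 2×micro: 0; S2 reads c1=5 → after 1×micro: 4 ⇒ (c0=-54, c1=0, c2=4)
[Jacobi] macro 4: S0 reads c0=-54 → after 1×micro: -162; S1 reads c2=4 → after 2×micro: 3; S2 reads c1=0 → after 1×micro: 4 ⇒ (c0=-162, c1=3, c2=4)
[Gauss-Seidel] macro 1: S0 reads c0=-2 → after 1×micro: -6; S1 reads c2=4 → after 2×micro: 3; S2 reads c1=3 → after 1×micro: 1 ⇒ (c0=-6, c1=3, c2=1)
[Gauss-Seidel] macro 2: S0 reads c0=-6 → after 1×micro: -18; S1 reads c2=1 → after 2×micro: 0; S2 reads c1=0 → after 1×micro: 4 ⇒ (c0=-18, c1=0, c2=4)
[Gauss-Seidel] macro 3: S0 reads c0=-18 → after 1×micro: -54; S1 reads c2=4 → after 2×micro: 3; S2 reads c1=3 → after 1×micro: 1 ⇒ (c0=-54, c1=3, c2=1)
[Gauss-Seidel] macro 4: S0 reads c0=-54 → after 1×micro: -162; S1 reads c2=1 → after 2×micro: 0; S2 reads c1=0 → after 1×micro: 4 ⇒ (c0=-162, c1=0, c2=4)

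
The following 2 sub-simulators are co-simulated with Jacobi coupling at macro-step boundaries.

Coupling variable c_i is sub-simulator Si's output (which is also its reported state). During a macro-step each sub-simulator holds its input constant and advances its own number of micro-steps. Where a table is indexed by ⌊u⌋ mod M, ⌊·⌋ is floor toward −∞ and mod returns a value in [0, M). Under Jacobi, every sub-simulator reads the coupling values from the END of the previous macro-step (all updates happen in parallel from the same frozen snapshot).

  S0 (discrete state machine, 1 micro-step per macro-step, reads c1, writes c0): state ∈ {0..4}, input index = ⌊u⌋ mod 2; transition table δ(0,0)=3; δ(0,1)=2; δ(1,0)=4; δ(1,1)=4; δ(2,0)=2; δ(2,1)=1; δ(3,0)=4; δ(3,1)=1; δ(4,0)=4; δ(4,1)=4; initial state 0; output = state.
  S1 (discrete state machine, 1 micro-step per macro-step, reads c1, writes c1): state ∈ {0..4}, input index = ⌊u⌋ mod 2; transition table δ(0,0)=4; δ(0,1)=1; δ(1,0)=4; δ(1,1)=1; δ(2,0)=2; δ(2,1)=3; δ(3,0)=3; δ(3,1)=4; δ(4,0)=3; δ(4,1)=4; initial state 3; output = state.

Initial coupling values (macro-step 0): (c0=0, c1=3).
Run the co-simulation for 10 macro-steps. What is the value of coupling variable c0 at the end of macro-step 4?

c0 at macro-step 4 = 4

macro 1: S0 reads c1=3 → after 1×micro: 2; S1 reads c1=3 → after 1×micro: 4 ⇒ (c0=2, c1=4)
macro 2: S0 reads c1=4 → after 1×micro: 2; S1 reads c1=4 → after 1×micro: 3 ⇒ (c0=2, c1=3)
macro 3: S0 reads c1=3 → after 1×micro: 1; S1 reads c1=3 → after 1×micro: 4 ⇒ (c0=1, c1=4)
macro 4: S0 reads c1=4 → after 1×micro: 4; S1 reads c1=4 → after 1×micro: 3 ⇒ (c0=4, c1=3)
macro 5: S0 reads c1=3 → after 1×micro: 4; S1 reads c1=3 → after 1×micro: 4 ⇒ (c0=4, c1=4)
macro 6: S0 reads c1=4 → after 1×micro: 4; S1 reads c1=4 → after 1×micro: 3 ⇒ (c0=4, c1=3)
macro 7: S0 reads c1=3 → after 1×micro: 4; S1 reads c1=3 → after 1×micro: 4 ⇒ (c0=4, c1=4)
macro 8: S0 reads c1=4 → after 1×micro: 4; S1 reads c1=4 → after 1×micro: 3 ⇒ (c0=4, c1=3)
macro 9: S0 reads c1=3 → after 1×micro: 4; S1 reads c1=3 → after 1×micro: 4 ⇒ (c0=4, c1=4)
macro 10: S0 reads c1=4 → after 1×micro: 4; S1 reads c1=4 → after 1×micro: 3 ⇒ (c0=4, c1=3)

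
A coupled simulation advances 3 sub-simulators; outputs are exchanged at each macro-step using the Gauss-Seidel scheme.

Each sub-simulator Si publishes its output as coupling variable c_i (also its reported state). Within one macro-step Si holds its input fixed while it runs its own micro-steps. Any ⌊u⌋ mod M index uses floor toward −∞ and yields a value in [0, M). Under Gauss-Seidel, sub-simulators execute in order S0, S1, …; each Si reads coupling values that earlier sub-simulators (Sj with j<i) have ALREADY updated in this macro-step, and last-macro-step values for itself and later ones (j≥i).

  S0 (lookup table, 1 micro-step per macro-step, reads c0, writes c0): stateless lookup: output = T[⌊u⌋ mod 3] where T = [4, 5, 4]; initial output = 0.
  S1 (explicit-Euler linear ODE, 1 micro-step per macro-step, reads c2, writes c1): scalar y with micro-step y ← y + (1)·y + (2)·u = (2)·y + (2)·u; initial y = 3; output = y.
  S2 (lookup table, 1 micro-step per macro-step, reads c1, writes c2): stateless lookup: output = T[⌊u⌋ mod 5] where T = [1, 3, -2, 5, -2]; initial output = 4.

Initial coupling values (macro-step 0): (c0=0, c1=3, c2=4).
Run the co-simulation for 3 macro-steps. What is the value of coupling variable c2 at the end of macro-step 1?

c2 at macro-step 1 = -2

macro 1: S0 reads c0=0 → after 1×micro: 4; S1 reads c2=4 → after 1×micro: 14; S2 reads c1=14 → after 1×micro: -2 ⇒ (c0=4, c1=14, c2=-2)
macro 2: S0 reads c0=4 → after 1×micro: 5; S1 reads c2=-2 → after 1×micro: 24; S2 reads c1=24 → after 1×micro: -2 ⇒ (c0=5, c1=24, c2=-2)
macro 3: S0 reads c0=5 → after 1×micro: 4; S1 reads c2=-2 → after 1×micro: 44; S2 reads c1=44 → after 1×micro: -2 ⇒ (c0=4, c1=44, c2=-2)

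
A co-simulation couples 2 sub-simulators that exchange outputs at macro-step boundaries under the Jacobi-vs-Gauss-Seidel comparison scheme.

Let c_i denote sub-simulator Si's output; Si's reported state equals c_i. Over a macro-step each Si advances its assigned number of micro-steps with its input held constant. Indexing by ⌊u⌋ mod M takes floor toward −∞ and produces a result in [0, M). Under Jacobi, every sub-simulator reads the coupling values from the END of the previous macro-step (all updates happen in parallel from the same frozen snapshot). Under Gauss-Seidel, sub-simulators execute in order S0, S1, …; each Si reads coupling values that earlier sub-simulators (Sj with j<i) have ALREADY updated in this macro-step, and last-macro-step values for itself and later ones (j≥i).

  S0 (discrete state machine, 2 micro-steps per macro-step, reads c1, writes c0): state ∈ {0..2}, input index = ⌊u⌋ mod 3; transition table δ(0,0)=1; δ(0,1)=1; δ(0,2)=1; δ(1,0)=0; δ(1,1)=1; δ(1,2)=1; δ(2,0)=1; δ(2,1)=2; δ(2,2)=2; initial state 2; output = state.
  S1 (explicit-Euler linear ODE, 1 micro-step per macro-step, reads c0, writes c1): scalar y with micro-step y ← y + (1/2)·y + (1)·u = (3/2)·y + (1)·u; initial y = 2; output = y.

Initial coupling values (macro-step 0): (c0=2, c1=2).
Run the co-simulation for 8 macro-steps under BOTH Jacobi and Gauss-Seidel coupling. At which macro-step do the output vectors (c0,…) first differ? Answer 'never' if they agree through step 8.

[Jacobi] macro 1: S0 reads c1=2 → after 2×micro: 2; S1 reads c0=2 → after 1×micro: 5 ⇒ (c0=2, c1=5)
[Jacobi] macro 2: S0 reads c1=5 → after 2×micro: 2; S1 reads c0=2 → after 1×micro: 19/2 ⇒ (c0=2, c1=19/2)
[Jacobi] macro 3: S0 reads c1=19/2 → after 2×micro: 0; S1 reads c0=2 → after 1×micro: 65/4 ⇒ (c0=0, c1=65/4)
[Jacobi] macro 4: S0 reads c1=65/4 → after 2×micro: 1; S1 reads c0=0 → after 1×micro: 195/8 ⇒ (c0=1, c1=195/8)
[Jacobi] macro 5: S0 reads c1=195/8 → after 2×micro: 1; S1 reads c0=1 → after 1×micro: 601/16 ⇒ (c0=1, c1=601/16)
[Jacobi] macro 6: S0 reads c1=601/16 → after 2×micro: 1; S1 reads c0=1 → after 1×micro: 1835/32 ⇒ (c0=1, c1=1835/32)
[Jacobi] macro 7: S0 reads c1=1835/32 → after 2×micro: 1; S1 reads c0=1 → after 1×micro: 5569/64 ⇒ (c0=1, c1=5569/64)
[Jacobi] macro 8: S0 reads c1=5569/64 → after 2×micro: 1; S1 reads c0=1 → after 1×micro: 16835/128 ⇒ (c0=1, c1=16835/128)
[Gauss-Seidel] macro 1: S0 reads c1=2 → after 2×micro: 2; S1 reads c0=2 → after 1×micro: 5 ⇒ (c0=2, c1=5)
[Gauss-Seidel] macro 2: S0 reads c1=5 → after 2×micro: 2; S1 reads c0=2 → after 1×micro: 19/2 ⇒ (c0=2, c1=19/2)
[Gauss-Seidel] macro 3: S0 reads c1=19/2 → after 2×micro: 0; S1 reads c0=0 → after 1×micro: 57/4 ⇒ (c0=0, c1=57/4)
[Gauss-Seidel] macro 4: S0 reads c1=57/4 → after 2×micro: 1; S1 reads c0=1 → after 1×micro: 179/8 ⇒ (c0=1, c1=179/8)
[Gauss-Seidel] macro 5: S0 reads c1=179/8 → after 2×micro: 1; S1 reads c0=1 → after 1×micro: 553/16 ⇒ (c0=1, c1=553/16)
[Gauss-Seidel] macro 6: S0 reads c1=553/16 → after 2×micro: 1; S1 reads c0=1 → after 1×micro: 1691/32 ⇒ (c0=1, c1=1691/32)
[Gauss-Seidel] macro 7: S0 reads c1=1691/32 → after 2×micro: 1; S1 reads c0=1 → after 1×micro: 5137/64 ⇒ (c0=1, c1=5137/64)
[Gauss-Seidel] macro 8: S0 reads c1=5137/64 → after 2×micro: 1; S1 reads c0=1 → after 1×micro: 15539/128 ⇒ (c0=1, c1=15539/128)

first divergence at macro-step: 3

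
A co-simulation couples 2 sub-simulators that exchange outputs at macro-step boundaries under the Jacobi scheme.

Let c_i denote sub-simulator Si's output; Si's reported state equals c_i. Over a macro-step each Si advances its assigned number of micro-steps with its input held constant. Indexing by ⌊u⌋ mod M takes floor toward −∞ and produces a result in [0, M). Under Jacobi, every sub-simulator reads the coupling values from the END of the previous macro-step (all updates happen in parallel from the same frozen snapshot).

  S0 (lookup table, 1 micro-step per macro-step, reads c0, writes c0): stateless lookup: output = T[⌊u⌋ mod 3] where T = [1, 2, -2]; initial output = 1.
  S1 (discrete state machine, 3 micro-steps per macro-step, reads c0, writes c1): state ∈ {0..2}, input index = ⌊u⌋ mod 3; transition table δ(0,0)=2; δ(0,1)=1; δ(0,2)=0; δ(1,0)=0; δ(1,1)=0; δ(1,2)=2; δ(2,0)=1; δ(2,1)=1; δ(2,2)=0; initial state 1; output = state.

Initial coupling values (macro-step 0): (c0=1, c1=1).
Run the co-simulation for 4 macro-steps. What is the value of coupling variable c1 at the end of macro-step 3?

c1 at macro-step 3 = 1

macro 1: S0 reads c0=1 → after 1×micro: 2; S1 reads c0=1 → after 3×micro: 0 ⇒ (c0=2, c1=0)
macro 2: S0 reads c0=2 → after 1×micro: -2; S1 reads c0=2 → after 3×micro: 0 ⇒ (c0=-2, c1=0)
macro 3: S0 reads c0=-2 → after 1×micro: 2; S1 reads c0=-2 → after 3×micro: 1 ⇒ (c0=2, c1=1)
macro 4: S0 reads c0=2 → after 1×micro: -2; S1 reads c0=2 → after 3×micro: 0 ⇒ (c0=-2, c1=0)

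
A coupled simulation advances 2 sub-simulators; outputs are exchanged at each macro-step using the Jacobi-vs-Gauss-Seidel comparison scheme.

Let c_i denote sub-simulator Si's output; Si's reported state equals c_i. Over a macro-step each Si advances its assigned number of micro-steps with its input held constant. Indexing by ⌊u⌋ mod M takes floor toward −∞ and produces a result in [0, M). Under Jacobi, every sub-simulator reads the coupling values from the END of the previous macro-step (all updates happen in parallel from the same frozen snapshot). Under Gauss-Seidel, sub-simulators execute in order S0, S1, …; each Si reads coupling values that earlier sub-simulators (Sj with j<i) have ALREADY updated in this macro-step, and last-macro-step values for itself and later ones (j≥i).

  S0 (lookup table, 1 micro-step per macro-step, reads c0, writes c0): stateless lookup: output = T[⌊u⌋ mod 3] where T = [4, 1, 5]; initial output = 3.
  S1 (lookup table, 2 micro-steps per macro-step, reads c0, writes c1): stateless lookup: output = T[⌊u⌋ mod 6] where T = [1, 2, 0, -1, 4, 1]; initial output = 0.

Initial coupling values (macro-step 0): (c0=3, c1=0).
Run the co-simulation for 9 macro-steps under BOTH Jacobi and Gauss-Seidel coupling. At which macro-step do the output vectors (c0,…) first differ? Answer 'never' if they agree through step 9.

[Jacobi] macro 1: S0 reads c0=3 → after 1×micro: 4; S1 reads c0=3 → after 2×micro: -1 ⇒ (c0=4, c1=-1)
[Jacobi] macro 2: S0 reads c0=4 → after 1×micro: 1; S1 reads c0=4 → after 2×micro: 4 ⇒ (c0=1, c1=4)
[Jacobi] macro 3: S0 reads c0=1 → after 1×micro: 1; S1 reads c0=1 → after 2×micro: 2 ⇒ (c0=1, c1=2)
[Jacobi] macro 4: S0 reads c0=1 → after 1×micro: 1; S1 reads c0=1 → after 2×micro: 2 ⇒ (c0=1, c1=2)
[Jacobi] macro 5: S0 reads c0=1 → after 1×micro: 1; S1 reads c0=1 → after 2×micro: 2 ⇒ (c0=1, c1=2)
[Jacobi] macro 6: S0 reads c0=1 → after 1×micro: 1; S1 reads c0=1 → after 2×micro: 2 ⇒ (c0=1, c1=2)
[Jacobi] macro 7: S0 reads c0=1 → after 1×micro: 1; S1 reads c0=1 → after 2×micro: 2 ⇒ (c0=1, c1=2)
[Jacobi] macro 8: S0 reads c0=1 → after 1×micro: 1; S1 reads c0=1 → after 2×micro: 2 ⇒ (c0=1, c1=2)
[Jacobi] macro 9: S0 reads c0=1 → after 1×micro: 1; S1 reads c0=1 → after 2×micro: 2 ⇒ (c0=1, c1=2)
[Gauss-Seidel] macro 1: S0 reads c0=3 → after 1×micro: 4; S1 reads c0=4 → after 2×micro: 4 ⇒ (c0=4, c1=4)
[Gauss-Seidel] macro 2: S0 reads c0=4 → after 1×micro: 1; S1 reads c0=1 → after 2×micro: 2 ⇒ (c0=1, c1=2)
[Gauss-Seidel] macro 3: S0 reads c0=1 → after 1×micro: 1; S1 reads c0=1 → after 2×micro: 2 ⇒ (c0=1, c1=2)
[Gauss-Seidel] macro 4: S0 reads c0=1 → after 1×micro: 1; S1 reads c0=1 → after 2×micro: 2 ⇒ (c0=1, c1=2)
[Gauss-Seidel] macro 5: S0 reads c0=1 → after 1×micro: 1; S1 reads c0=1 → after 2×micro: 2 ⇒ (c0=1, c1=2)
[Gauss-Seidel] macro 6: S0 reads c0=1 → after 1×micro: 1; S1 reads c0=1 → after 2×micro: 2 ⇒ (c0=1, c1=2)
[Gauss-Seidel] macro 7: S0 reads c0=1 → after 1×micro: 1; S1 reads c0=1 → after 2×micro: 2 ⇒ (c0=1, c1=2)
[Gauss-Seidel] macro 8: S0 reads c0=1 → after 1×micro: 1; S1 reads c0=1 → after 2×micro: 2 ⇒ (c0=1, c1=2)
[Gauss-Seidel] macro 9: S0 reads c0=1 → after 1×micro: 1; S1 reads c0=1 → after 2×micro: 2 ⇒ (c0=1, c1=2)

first divergence at macro-step: 1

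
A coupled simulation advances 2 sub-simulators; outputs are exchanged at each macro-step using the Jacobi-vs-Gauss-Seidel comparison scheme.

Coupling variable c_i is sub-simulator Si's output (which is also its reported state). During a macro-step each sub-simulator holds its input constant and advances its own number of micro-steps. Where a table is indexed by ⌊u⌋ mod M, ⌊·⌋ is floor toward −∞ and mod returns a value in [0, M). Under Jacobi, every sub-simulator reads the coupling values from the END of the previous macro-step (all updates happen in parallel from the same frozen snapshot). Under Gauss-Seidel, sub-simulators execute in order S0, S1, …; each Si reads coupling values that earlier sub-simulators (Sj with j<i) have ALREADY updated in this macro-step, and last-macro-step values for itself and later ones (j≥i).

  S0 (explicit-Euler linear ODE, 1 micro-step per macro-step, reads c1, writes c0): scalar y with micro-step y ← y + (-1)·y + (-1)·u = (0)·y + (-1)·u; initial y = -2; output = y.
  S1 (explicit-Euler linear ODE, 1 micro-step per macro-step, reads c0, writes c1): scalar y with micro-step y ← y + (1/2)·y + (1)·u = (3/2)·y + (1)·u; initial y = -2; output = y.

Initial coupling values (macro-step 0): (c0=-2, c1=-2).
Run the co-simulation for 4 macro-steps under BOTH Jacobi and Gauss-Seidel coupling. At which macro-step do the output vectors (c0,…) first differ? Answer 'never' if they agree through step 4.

[Jacobi] macro 1: S0 reads c1=-2 → after 1×micro: 2; S1 reads c0=-2 → after 1×micro: -5 ⇒ (c0=2, c1=-5)
[Jacobi] macro 2: S0 reads c1=-5 → after 1×micro: 5; S1 reads c0=2 → after 1×micro: -11/2 ⇒ (c0=5, c1=-11/2)
[Jacobi] macro 3: S0 reads c1=-11/2 → after 1×micro: 11/2; S1 reads c0=5 → after 1×micro: -13/4 ⇒ (c0=11/2, c1=-13/4)
[Jacobi] macro 4: S0 reads c1=-13/4 → after 1×micro: 13/4; S1 reads c0=11/2 → after 1×micro: 5/8 ⇒ (c0=13/4, c1=5/8)
[Gauss-Seidel] macro 1: S0 reads c1=-2 → after 1×micro: 2; S1 reads c0=2 → after 1×micro: -1 ⇒ (c0=2, c1=-1)
[Gauss-Seidel] macro 2: S0 reads c1=-1 → after 1×micro: 1; S1 reads c0=1 → after 1×micro: -1/2 ⇒ (c0=1, c1=-1/2)
[Gauss-Seidel] macro 3: S0 reads c1=-1/2 → after 1×micro: 1/2; S1 reads c0=1/2 → after 1×micro: -1/4 ⇒ (c0=1/2, c1=-1/4)
[Gauss-Seidel] macro 4: S0 reads c1=-1/4 → after 1×micro: 1/4; S1 reads c0=1/4 → after 1×micro: -1/8 ⇒ (c0=1/4, c1=-1/8)

first divergence at macro-step: 1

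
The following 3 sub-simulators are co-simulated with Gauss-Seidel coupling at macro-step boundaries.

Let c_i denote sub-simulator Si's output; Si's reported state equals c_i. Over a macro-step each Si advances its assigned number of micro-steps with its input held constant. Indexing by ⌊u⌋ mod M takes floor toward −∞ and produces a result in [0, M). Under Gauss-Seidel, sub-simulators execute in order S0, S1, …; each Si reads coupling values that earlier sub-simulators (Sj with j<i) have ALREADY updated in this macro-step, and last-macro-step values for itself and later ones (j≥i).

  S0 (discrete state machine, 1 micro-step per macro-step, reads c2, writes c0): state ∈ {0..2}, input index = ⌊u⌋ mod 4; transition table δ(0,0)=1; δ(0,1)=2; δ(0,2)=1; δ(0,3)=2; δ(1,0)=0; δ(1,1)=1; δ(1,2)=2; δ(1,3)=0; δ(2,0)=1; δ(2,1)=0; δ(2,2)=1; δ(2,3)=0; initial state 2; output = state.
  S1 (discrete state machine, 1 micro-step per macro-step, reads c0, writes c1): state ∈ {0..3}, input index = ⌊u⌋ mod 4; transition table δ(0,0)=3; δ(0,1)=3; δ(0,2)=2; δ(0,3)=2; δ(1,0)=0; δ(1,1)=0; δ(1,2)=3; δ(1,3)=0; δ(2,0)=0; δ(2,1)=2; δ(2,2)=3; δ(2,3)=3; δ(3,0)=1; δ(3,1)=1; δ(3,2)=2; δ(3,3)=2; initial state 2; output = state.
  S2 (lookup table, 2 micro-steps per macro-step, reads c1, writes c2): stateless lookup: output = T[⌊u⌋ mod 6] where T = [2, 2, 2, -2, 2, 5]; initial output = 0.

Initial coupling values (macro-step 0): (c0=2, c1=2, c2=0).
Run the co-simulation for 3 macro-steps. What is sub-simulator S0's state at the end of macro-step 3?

S0 state at macro-step 3 = 1

macro 1: S0 reads c2=0 → after 1×micro: 1; S1 reads c0=1 → after 1×micro: 2; S2 reads c1=2 → after 2×micro: 2 ⇒ (c0=1, c1=2, c2=2)
macro 2: S0 reads c2=2 → after 1×micro: 2; S1 reads c0=2 → after 1×micro: 3; S2 reads c1=3 → after 2×micro: -2 ⇒ (c0=2, c1=3, c2=-2)
macro 3: S0 reads c2=-2 → after 1×micro: 1; S1 reads c0=1 → after 1×micro: 1; S2 reads c1=1 → after 2×micro: 2 ⇒ (c0=1, c1=1, c2=2)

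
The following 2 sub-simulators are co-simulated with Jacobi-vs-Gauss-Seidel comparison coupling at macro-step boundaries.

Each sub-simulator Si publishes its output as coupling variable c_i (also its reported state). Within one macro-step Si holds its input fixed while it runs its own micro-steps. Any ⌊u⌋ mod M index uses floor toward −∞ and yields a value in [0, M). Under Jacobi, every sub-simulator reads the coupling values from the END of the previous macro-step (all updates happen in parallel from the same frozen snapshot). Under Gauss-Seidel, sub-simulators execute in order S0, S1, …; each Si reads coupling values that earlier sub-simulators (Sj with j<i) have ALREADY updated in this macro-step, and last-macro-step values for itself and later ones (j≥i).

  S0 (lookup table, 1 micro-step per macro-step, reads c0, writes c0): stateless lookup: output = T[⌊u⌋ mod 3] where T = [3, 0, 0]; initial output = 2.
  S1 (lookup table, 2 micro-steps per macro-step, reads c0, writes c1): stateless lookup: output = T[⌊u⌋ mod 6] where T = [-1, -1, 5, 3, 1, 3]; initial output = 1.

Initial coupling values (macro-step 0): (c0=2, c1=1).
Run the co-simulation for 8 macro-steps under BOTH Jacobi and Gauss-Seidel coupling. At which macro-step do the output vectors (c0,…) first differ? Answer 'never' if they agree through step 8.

first divergence at macro-step: 1

[Jacobi] macro 1: S0 reads c0=2 → after 1×micro: 0; S1 reads c0=2 → after 2×micro: 5 ⇒ (c0=0, c1=5)
[Jacobi] macro 2: S0 reads c0=0 → after 1×micro: 3; S1 reads c0=0 → after 2×micro: -1 ⇒ (c0=3, c1=-1)
[Jacobi] macro 3: S0 reads c0=3 → after 1×micro: 3; S1 reads c0=3 → after 2×micro: 3 ⇒ (c0=3, c1=3)
[Jacobi] macro 4: S0 reads c0=3 → after 1×micro: 3; S1 reads c0=3 → after 2×micro: 3 ⇒ (c0=3, c1=3)
[Jacobi] macro 5: S0 reads c0=3 → after 1×micro: 3; S1 reads c0=3 → after 2×micro: 3 ⇒ (c0=3, c1=3)
[Jacobi] macro 6: S0 reads c0=3 → after 1×micro: 3; S1 reads c0=3 → after 2×micro: 3 ⇒ (c0=3, c1=3)
[Jacobi] macro 7: S0 reads c0=3 → after 1×micro: 3; S1 reads c0=3 → after 2×micro: 3 ⇒ (c0=3, c1=3)
[Jacobi] macro 8: S0 reads c0=3 → after 1×micro: 3; S1 reads c0=3 → after 2×micro: 3 ⇒ (c0=3, c1=3)
[Gauss-Seidel] macro 1: S0 reads c0=2 → after 1×micro: 0; S1 reads c0=0 → after 2×micro: -1 ⇒ (c0=0, c1=-1)
[Gauss-Seidel] macro 2: S0 reads c0=0 → after 1×micro: 3; S1 reads c0=3 → after 2×micro: 3 ⇒ (c0=3, c1=3)
[Gauss-Seidel] macro 3: S0 reads c0=3 → after 1×micro: 3; S1 reads c0=3 → after 2×micro: 3 ⇒ (c0=3, c1=3)
[Gauss-Seidel] macro 4: S0 reads c0=3 → after 1×micro: 3; S1 reads c0=3 → after 2×micro: 3 ⇒ (c0=3, c1=3)
[Gauss-Seidel] macro 5: S0 reads c0=3 → after 1×micro: 3; S1 reads c0=3 → after 2×micro: 3 ⇒ (c0=3, c1=3)
[Gauss-Seidel] macro 6: S0 reads c0=3 → after 1×micro: 3; S1 reads c0=3 → after 2×micro: 3 ⇒ (c0=3, c1=3)
[Gauss-Seidel] macro 7: S0 reads c0=3 → after 1×micro: 3; S1 reads c0=3 → after 2×micro: 3 ⇒ (c0=3, c1=3)
[Gauss-Seidel] macro 8: S0 reads c0=3 → after 1×micro: 3; S1 reads c0=3 → after 2×micro: 3 ⇒ (c0=3, c1=3)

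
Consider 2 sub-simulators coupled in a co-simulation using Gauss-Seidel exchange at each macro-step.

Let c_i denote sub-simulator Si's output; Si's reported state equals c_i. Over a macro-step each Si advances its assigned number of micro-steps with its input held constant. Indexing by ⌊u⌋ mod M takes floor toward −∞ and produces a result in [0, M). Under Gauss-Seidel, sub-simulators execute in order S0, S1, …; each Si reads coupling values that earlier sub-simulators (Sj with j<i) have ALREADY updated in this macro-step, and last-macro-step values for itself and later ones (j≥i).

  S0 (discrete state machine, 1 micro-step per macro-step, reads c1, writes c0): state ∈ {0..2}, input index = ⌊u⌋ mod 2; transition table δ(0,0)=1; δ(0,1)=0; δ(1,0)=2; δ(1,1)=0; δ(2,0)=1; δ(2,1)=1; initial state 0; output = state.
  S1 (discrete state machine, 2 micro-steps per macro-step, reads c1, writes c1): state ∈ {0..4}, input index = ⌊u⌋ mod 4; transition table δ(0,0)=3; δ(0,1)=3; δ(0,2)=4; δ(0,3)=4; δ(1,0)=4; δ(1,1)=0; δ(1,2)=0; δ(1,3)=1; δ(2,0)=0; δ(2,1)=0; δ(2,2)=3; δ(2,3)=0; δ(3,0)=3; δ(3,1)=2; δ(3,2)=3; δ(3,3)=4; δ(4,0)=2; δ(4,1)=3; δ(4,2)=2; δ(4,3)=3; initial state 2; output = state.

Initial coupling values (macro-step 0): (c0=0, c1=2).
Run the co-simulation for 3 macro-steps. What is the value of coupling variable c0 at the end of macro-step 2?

macro 1: S0 reads c1=2 → after 1×micro: 1; S1 reads c1=2 → after 2×micro: 3 ⇒ (c0=1, c1=3)
macro 2: S0 reads c1=3 → after 1×micro: 0; S1 reads c1=3 → after 2×micro: 3 ⇒ (c0=0, c1=3)
macro 3: S0 reads c1=3 → after 1×micro: 0; S1 reads c1=3 → after 2×micro: 3 ⇒ (c0=0, c1=3)

c0 at macro-step 2 = 0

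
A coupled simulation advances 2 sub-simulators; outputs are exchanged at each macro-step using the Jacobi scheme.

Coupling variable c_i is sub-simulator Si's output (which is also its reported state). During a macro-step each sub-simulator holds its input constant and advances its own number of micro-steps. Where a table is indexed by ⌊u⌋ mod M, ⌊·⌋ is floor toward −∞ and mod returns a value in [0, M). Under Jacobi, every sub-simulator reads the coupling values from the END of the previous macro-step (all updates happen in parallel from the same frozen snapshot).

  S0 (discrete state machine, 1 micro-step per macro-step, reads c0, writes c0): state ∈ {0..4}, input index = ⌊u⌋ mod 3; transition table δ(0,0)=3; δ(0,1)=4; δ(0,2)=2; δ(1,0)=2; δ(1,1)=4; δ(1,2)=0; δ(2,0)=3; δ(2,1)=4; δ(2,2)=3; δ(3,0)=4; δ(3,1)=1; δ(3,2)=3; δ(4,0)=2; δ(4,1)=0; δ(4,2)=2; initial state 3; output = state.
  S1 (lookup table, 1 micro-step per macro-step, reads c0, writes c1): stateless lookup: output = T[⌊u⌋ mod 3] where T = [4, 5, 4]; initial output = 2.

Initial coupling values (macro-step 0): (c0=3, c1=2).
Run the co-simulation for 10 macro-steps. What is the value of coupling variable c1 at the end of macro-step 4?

c1 at macro-step 4 = 4

macro 1: S0 reads c0=3 → after 1×micro: 4; S1 reads c0=3 → after 1×micro: 4 ⇒ (c0=4, c1=4)
macro 2: S0 reads c0=4 → after 1×micro: 0; S1 reads c0=4 → after 1×micro: 5 ⇒ (c0=0, c1=5)
macro 3: S0 reads c0=0 → after 1×micro: 3; S1 reads c0=0 → after 1×micro: 4 ⇒ (c0=3, c1=4)
macro 4: S0 reads c0=3 → after 1×micro: 4; S1 reads c0=3 → after 1×micro: 4 ⇒ (c0=4, c1=4)
macro 5: S0 reads c0=4 → after 1×micro: 0; S1 reads c0=4 → after 1×micro: 5 ⇒ (c0=0, c1=5)
macro 6: S0 reads c0=0 → after 1×micro: 3; S1 reads c0=0 → after 1×micro: 4 ⇒ (c0=3, c1=4)
macro 7: S0 reads c0=3 → after 1×micro: 4; S1 reads c0=3 → after 1×micro: 4 ⇒ (c0=4, c1=4)
macro 8: S0 reads c0=4 → after 1×micro: 0; S1 reads c0=4 → after 1×micro: 5 ⇒ (c0=0, c1=5)
macro 9: S0 reads c0=0 → after 1×micro: 3; S1 reads c0=0 → after 1×micro: 4 ⇒ (c0=3, c1=4)
macro 10: S0 reads c0=3 → after 1×micro: 4; S1 reads c0=3 → after 1×micro: 4 ⇒ (c0=4, c1=4)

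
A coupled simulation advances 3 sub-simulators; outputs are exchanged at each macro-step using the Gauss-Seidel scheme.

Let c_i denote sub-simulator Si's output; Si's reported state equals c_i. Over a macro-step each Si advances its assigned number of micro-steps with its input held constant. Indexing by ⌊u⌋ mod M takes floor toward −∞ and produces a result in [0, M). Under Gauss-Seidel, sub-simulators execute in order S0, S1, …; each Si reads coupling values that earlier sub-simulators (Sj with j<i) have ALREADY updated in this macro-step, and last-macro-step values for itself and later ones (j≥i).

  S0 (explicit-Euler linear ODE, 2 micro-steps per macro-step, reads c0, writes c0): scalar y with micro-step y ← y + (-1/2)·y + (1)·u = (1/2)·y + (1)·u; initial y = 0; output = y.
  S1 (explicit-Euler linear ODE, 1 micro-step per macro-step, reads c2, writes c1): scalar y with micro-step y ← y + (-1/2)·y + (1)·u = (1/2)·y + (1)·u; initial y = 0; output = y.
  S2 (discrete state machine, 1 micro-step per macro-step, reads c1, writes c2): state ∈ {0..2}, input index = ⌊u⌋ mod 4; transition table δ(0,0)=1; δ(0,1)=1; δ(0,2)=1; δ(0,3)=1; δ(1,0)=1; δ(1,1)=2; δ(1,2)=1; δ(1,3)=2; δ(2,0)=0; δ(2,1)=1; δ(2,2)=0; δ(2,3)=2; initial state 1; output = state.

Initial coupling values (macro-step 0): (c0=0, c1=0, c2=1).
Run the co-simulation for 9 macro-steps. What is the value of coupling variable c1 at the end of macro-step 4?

c1 at macro-step 4 = 13/8

macro 1: S0 reads c0=0 → after 2×micro: 0; S1 reads c2=1 → after 1×micro: 1; S2 reads c1=1 → after 1×micro: 2 ⇒ (c0=0, c1=1, c2=2)
macro 2: S0 reads c0=0 → after 2×micro: 0; S1 reads c2=2 → after 1×micro: 5/2; S2 reads c1=5/2 → after 1×micro: 0 ⇒ (c0=0, c1=5/2, c2=0)
macro 3: S0 reads c0=0 → after 2×micro: 0; S1 reads c2=0 → after 1×micro: 5/4; S2 reads c1=5/4 → after 1×micro: 1 ⇒ (c0=0, c1=5/4, c2=1)
macro 4: S0 reads c0=0 → after 2×micro: 0; S1 reads c2=1 → after 1×micro: 13/8; S2 reads c1=13/8 → after 1×micro: 2 ⇒ (c0=0, c1=13/8, c2=2)
macro 5: S0 reads c0=0 → after 2×micro: 0; S1 reads c2=2 → after 1×micro: 45/16; S2 reads c1=45/16 → after 1×micro: 0 ⇒ (c0=0, c1=45/16, c2=0)
macro 6: S0 reads c0=0 → after 2×micro: 0; S1 reads c2=0 → after 1×micro: 45/32; S2 reads c1=45/32 → after 1×micro: 1 ⇒ (c0=0, c1=45/32, c2=1)
macro 7: S0 reads c0=0 → after 2×micro: 0; S1 reads c2=1 → after 1×micro: 109/64; S2 reads c1=109/64 → after 1×micro: 2 ⇒ (c0=0, c1=109/64, c2=2)
macro 8: S0 reads c0=0 → after 2×micro: 0; S1 reads c2=2 → after 1×micro: 365/128; S2 reads c1=365/128 → after 1×micro: 0 ⇒ (c0=0, c1=365/128, c2=0)
macro 9: S0 reads c0=0 → after 2×micro: 0; S1 reads c2=0 → after 1×micro: 365/256; S2 reads c1=365/256 → after 1×micro: 1 ⇒ (c0=0, c1=365/256, c2=1)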